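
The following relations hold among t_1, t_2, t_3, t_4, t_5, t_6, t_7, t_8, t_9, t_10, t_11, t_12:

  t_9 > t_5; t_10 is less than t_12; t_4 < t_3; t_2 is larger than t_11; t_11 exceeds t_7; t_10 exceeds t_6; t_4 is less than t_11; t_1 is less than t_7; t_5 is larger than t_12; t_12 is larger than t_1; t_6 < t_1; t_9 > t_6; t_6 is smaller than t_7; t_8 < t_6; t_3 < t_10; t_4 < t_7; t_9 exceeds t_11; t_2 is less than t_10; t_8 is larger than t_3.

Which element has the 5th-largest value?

t_2

Chaining the given pairs: t_4 < t_3 < t_8 < t_6 < t_1 < t_7 < t_11 < t_2 < t_10 < t_12 < t_5 < t_9.
The 5th largest is t_2.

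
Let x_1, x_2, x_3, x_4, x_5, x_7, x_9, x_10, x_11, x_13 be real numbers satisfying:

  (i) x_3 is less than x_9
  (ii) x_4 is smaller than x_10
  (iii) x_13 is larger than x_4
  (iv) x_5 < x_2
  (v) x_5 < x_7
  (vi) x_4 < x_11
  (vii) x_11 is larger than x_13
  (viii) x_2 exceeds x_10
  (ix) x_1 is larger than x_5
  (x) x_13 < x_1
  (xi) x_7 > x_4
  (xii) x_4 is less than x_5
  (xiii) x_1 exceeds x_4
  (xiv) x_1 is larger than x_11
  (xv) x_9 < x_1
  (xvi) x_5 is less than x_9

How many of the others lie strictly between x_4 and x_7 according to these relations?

1

The relations place x_4 below x_7. An element lies strictly between them when it is forced above x_4 and also forced below x_7.
Above x_4: {x_10, x_5, x_9, x_13, x_11, x_1, x_2}. Below x_7: {x_5}.
Intersection: {x_5} — 1.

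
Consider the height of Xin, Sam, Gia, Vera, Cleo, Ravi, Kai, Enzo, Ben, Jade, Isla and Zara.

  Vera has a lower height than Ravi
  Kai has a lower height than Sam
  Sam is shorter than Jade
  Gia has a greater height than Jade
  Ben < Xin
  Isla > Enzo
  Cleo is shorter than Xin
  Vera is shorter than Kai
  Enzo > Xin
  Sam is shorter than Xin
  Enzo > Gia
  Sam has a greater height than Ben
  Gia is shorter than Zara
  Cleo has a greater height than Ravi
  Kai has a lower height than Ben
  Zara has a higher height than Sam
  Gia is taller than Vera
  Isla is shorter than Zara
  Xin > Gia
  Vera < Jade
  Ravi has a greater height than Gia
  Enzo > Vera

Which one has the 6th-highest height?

Ravi

Chaining the given pairs: Vera < Kai < Ben < Sam < Jade < Gia < Ravi < Cleo < Xin < Enzo < Isla < Zara.
Counting 6 from the largest end gives Ravi.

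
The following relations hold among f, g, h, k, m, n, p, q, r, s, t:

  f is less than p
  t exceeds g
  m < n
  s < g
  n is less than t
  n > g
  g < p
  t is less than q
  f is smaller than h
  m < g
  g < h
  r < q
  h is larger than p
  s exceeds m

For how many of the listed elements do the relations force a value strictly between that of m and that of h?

3

Chaining upward from m reaches: s, g, p, n, t, q.
Chaining downward from h reaches: f, s, g, p.
Strictly between m and h are those in both lists: s, g, p — 3 elements.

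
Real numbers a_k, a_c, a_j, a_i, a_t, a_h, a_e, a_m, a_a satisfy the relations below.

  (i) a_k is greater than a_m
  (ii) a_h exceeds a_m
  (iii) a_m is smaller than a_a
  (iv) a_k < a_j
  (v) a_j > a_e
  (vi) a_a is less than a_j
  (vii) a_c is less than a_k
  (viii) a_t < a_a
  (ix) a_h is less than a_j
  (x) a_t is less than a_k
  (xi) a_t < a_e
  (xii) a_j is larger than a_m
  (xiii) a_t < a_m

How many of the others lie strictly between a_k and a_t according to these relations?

1

Chaining upward from a_t reaches: a_m, a_h, a_a, a_e, a_j.
Chaining downward from a_k reaches: a_m, a_c.
Strictly between a_t and a_k are those in both lists: a_m — 1 element.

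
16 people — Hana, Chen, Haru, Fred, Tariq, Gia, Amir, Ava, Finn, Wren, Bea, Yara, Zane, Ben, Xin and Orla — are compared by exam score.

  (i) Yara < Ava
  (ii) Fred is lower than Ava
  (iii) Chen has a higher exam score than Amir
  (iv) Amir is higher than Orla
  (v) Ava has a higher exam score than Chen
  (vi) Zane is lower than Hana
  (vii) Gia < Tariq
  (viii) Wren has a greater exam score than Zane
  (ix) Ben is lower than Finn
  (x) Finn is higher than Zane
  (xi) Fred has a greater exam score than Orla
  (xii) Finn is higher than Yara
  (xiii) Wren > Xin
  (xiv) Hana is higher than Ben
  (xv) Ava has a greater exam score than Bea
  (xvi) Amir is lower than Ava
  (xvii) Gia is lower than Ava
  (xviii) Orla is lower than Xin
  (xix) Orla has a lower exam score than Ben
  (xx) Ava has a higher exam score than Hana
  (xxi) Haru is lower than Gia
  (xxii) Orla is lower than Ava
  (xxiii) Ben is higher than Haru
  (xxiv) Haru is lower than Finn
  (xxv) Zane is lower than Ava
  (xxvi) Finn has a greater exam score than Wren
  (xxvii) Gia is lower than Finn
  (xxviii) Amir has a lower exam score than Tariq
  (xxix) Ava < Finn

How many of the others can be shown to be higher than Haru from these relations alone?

Directly above Haru: Ben, Gia, Finn.
One step further: Tariq, Hana, Ava (6 so far).
No other element is forced above Haru by the given relations, so the count is 6.

6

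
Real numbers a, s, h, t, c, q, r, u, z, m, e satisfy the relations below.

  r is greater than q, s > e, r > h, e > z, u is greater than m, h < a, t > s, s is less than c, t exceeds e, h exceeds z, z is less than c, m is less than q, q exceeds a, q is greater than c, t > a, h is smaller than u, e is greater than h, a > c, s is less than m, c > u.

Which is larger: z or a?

z < h and h < e give z < e.
With e < s: z < h < e < s.
With s < m: z < h < e < s < m.
With m < u: z < h < e < s < m < u.
Then u < c extends the chain to c.
With c < a: z < h < e < s < m < u < c < a.
So z < a; a is the larger of the two.

a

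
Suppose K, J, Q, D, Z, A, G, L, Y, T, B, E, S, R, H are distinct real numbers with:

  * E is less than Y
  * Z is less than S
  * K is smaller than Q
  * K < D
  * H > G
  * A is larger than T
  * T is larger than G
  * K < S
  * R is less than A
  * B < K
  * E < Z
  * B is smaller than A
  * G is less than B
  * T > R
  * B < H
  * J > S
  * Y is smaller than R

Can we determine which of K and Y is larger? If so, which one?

undetermined

Following every chain through Y: above Y we get R, T, A; below Y we get E.
K is not reached, and no chain runs the other way from K to Y.
So the given relations leave the order of Y and K undetermined.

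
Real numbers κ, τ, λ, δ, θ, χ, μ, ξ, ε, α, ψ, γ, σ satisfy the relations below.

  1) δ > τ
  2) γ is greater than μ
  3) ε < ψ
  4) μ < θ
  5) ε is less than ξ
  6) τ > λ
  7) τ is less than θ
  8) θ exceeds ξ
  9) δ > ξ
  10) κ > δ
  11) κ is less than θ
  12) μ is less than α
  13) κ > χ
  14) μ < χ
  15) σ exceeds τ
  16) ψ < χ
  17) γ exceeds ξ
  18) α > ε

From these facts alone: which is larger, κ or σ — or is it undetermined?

Following every chain through σ: below σ we get λ, τ.
κ is not reached, and no chain runs the other way from κ to σ.
So the given relations leave the order of σ and κ undetermined.

undetermined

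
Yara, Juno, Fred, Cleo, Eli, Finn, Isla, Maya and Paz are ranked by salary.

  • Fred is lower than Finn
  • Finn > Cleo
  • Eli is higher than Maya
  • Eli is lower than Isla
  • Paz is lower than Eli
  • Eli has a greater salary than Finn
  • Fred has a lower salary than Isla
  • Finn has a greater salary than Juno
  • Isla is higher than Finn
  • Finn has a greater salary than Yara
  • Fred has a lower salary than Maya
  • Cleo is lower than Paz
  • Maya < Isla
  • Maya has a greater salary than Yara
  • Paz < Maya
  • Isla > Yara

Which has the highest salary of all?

Isla

Juno is not greatest since Juno < Finn; Yara is not greatest since Yara < Maya; Cleo is not greatest since Cleo < Paz; Paz is not greatest since Paz < Eli; Fred is not greatest since Fred < Finn; Maya is not greatest since Maya < Isla; Finn is not greatest since Finn < Isla; Eli is not greatest since Eli < Isla.
Only Isla has nothing above it, so Isla is the highest salary.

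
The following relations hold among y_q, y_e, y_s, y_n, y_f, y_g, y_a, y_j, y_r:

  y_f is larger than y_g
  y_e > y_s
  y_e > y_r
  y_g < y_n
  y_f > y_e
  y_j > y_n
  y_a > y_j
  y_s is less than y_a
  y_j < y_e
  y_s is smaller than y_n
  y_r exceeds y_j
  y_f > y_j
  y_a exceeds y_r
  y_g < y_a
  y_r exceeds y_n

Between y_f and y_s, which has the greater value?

y_f

y_s < y_n and y_n < y_j give y_s < y_j.
Then y_j < y_r extends the chain to y_r.
With y_r < y_e: y_s < y_n < y_j < y_r < y_e.
Then y_e < y_f extends the chain to y_f.
So y_s < y_f; y_f is the larger of the two.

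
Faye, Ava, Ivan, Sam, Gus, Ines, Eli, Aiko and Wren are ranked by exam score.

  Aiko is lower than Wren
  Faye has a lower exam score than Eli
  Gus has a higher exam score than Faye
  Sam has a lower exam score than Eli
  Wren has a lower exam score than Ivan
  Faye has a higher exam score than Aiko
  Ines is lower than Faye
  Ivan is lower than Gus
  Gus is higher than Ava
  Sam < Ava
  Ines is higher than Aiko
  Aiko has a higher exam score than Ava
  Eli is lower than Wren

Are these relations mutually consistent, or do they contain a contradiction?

consistent

The single ordering Sam < Ava < Aiko < Ines < Faye < Eli < Wren < Ivan < Gus satisfies every listed relation, so no contradiction arises.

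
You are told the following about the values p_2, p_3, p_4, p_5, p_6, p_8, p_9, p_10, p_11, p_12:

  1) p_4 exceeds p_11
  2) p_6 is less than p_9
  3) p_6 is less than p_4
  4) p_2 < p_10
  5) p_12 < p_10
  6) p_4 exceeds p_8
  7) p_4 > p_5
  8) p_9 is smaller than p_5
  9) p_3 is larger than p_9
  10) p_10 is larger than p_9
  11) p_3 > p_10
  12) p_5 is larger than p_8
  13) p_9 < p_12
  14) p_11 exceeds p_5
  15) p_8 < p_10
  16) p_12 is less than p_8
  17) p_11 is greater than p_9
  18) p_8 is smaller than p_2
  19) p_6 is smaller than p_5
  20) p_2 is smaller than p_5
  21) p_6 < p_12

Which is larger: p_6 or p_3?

Link the given pairs in sequence: p_6 < p_9; p_9 < p_12; p_12 < p_8; p_8 < p_2; p_2 < p_10; p_10 < p_3.
Chaining these gives p_6 < p_9 < p_12 < p_8 < p_2 < p_10 < p_3.
So p_6 < p_3; p_3 is the larger of the two.

p_3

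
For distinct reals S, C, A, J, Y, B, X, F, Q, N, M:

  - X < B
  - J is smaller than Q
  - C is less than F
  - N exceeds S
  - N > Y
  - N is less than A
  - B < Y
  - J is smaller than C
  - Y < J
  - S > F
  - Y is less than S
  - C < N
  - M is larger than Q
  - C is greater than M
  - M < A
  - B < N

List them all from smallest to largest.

X < B < Y < J < Q < M < C < F < S < N < A

Nothing is placed below X, so it is least; from there X < B; B < Y; Y < J; J < Q; Q < M; M < C; C < F; F < S; S < N; N < A, each given directly.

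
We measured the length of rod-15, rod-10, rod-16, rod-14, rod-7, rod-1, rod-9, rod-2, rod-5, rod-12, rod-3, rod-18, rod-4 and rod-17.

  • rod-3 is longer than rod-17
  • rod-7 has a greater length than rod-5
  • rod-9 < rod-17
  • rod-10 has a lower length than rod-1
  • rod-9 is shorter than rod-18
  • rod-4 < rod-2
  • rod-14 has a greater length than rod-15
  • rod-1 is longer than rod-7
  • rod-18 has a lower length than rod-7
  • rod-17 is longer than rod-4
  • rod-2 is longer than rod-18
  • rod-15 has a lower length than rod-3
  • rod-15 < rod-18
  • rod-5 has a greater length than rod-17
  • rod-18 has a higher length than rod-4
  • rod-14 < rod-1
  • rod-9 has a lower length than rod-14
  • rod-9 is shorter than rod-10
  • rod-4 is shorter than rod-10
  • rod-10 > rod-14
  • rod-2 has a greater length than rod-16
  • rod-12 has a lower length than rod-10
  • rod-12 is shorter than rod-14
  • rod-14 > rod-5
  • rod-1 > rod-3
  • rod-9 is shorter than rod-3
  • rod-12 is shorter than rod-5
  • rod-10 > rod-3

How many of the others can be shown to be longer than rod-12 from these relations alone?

5

The elements the relations force above rod-12 are rod-5, rod-14, rod-10, rod-7, rod-1 — no chain reaches any other.
That is 5.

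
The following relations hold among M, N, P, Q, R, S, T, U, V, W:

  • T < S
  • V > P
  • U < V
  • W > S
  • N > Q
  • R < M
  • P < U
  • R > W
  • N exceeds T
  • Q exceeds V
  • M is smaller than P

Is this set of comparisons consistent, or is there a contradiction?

consistent

The single ordering T < S < W < R < M < P < U < V < Q < N satisfies every listed relation, so no contradiction arises.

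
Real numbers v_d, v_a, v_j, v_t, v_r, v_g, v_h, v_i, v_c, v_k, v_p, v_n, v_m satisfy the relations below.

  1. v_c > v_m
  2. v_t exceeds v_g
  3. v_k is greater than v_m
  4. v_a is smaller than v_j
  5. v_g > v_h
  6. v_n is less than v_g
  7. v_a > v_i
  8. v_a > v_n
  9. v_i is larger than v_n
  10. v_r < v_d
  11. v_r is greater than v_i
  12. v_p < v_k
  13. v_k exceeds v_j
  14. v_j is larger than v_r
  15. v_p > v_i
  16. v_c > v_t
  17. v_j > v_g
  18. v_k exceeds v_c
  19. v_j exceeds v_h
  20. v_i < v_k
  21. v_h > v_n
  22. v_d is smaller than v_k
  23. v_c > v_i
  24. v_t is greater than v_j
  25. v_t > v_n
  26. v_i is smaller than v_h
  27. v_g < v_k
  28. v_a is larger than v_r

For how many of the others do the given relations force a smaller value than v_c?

Directly below v_c: v_i, v_m, v_t.
One step further: v_n, v_g, v_j (6 so far).
One step further: v_h, v_r, v_a (9 so far).
No other element is forced below v_c by the given relations, so the count is 9.

9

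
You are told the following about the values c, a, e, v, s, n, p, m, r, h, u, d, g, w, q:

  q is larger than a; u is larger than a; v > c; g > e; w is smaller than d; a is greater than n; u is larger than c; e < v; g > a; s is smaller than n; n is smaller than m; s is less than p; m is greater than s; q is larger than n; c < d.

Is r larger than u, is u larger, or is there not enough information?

Following every chain through r: nothing is chained to r.
u is not reached, and no chain runs the other way from u to r.
So the given relations leave the order of r and u undetermined.

undetermined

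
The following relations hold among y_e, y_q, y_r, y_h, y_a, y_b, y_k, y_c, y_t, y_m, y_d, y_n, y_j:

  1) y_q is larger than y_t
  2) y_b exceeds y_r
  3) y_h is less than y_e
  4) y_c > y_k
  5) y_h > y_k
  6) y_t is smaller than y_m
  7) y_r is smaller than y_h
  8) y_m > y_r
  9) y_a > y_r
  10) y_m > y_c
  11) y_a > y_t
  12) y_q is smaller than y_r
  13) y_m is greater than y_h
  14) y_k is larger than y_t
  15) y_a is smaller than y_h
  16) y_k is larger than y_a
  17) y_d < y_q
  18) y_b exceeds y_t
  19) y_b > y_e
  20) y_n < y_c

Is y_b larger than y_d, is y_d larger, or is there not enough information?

y_b

Link the given pairs in sequence: y_d < y_q; y_q < y_r; y_r < y_a; y_a < y_k; y_k < y_h; y_h < y_e; y_e < y_b.
Chaining these gives y_d < y_q < y_r < y_a < y_k < y_h < y_e < y_b.
So y_b is larger.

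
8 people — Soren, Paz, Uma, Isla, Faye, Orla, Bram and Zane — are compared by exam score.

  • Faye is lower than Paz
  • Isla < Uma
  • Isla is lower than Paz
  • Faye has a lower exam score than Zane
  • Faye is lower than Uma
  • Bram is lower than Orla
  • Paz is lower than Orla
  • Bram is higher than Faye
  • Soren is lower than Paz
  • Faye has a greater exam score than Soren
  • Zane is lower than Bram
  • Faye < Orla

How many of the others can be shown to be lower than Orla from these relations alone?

6

The elements the relations force below Orla are Soren, Faye, Zane, Bram, Isla, Paz — no chain reaches any other.
That is 6.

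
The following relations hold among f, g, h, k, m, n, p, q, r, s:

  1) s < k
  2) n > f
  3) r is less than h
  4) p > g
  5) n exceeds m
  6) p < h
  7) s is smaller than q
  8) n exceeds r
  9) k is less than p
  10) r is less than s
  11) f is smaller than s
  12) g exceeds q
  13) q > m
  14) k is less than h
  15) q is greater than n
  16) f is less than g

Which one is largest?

m is not greatest since m < n; f is not greatest since f < s; r is not greatest since r < n; s is not greatest since s < k; n is not greatest since n < q; q is not greatest since q < g; k is not greatest since k < p; g is not greatest since g < p; p is not greatest since p < h.
Only h has nothing above it, so h is the largest.

h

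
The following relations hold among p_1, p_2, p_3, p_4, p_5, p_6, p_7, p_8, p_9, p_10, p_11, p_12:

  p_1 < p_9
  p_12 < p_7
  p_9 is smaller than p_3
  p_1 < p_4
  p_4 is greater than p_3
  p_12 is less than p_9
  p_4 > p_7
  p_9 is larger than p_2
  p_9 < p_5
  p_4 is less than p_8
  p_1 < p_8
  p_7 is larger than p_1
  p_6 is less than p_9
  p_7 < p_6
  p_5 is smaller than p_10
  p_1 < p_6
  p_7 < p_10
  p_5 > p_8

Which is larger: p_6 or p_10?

The relevant relations are p_6 < p_9; p_9 < p_3; p_3 < p_4; p_4 < p_8; p_8 < p_5; p_5 < p_10.
Together: p_6 < p_9 < p_3 < p_4 < p_8 < p_5 < p_10.
So p_6 < p_10; p_10 is the larger of the two.

p_10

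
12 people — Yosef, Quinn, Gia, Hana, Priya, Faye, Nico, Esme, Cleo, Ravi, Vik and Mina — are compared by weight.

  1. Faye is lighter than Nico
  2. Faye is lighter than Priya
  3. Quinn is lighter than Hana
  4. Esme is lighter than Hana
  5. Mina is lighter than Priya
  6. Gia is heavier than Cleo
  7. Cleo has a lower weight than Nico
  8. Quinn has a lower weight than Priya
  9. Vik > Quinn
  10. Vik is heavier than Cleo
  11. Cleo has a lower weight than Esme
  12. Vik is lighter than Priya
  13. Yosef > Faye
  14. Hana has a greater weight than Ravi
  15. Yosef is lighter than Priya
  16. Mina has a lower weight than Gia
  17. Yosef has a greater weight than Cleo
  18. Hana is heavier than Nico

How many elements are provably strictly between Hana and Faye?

The relations place Faye below Hana. An element lies strictly between them when it is forced above Faye and also forced below Hana.
Above Faye: {Nico, Yosef, Priya}. Below Hana: {Quinn, Cleo, Nico, Ravi, Esme}.
Intersection: {Nico} — 1.

1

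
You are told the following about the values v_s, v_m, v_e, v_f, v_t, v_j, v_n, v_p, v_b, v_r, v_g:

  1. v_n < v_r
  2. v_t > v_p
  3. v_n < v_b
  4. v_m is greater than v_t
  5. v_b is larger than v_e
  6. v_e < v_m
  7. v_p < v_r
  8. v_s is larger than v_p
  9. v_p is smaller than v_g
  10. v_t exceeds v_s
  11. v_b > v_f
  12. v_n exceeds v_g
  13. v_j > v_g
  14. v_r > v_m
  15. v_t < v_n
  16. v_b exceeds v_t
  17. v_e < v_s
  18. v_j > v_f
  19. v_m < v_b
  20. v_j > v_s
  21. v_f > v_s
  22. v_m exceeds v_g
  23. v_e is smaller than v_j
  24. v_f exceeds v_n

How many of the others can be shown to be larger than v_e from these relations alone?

The elements the relations force above v_e are v_s, v_t, v_m, v_n, v_f, v_j, v_r, v_b — no chain reaches any other.
That is 8.

8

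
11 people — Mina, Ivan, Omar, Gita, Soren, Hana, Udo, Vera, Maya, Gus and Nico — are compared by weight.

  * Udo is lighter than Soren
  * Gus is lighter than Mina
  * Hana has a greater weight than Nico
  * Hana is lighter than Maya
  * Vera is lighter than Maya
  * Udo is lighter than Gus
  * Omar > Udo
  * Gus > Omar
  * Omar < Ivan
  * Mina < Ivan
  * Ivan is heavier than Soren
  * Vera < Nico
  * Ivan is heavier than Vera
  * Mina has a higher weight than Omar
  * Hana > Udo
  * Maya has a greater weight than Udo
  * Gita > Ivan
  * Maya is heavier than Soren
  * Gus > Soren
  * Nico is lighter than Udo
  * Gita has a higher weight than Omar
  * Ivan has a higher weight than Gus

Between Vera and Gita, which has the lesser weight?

Vera

Link the given pairs in sequence: Vera < Nico; Nico < Udo; Udo < Omar; Omar < Gus; Gus < Ivan; Ivan < Gita.
Together: Vera < Nico < Udo < Omar < Gus < Ivan < Gita.
So Vera < Gita; Vera is the lighter of the two.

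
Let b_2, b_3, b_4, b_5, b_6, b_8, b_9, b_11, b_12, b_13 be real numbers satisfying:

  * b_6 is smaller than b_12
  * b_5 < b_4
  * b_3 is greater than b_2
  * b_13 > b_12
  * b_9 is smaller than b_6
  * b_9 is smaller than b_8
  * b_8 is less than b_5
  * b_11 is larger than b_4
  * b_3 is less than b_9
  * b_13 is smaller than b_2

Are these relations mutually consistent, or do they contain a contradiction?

Chaining the given relations yields b_6 < b_12 < b_13 < b_2 < b_3 < b_9, so b_6 < b_9. But one relation states b_9 < b_6. These cannot both hold.

inconsistent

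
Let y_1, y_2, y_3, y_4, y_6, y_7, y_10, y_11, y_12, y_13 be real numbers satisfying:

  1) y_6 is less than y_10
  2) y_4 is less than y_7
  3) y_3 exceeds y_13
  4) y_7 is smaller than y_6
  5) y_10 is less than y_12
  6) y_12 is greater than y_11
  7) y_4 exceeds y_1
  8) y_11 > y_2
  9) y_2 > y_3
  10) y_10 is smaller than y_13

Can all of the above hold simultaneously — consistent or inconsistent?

consistent

Every relation is compatible with y_1 < y_4 < y_7 < y_6 < y_10 < y_13 < y_3 < y_2 < y_11 < y_12; the set is consistent.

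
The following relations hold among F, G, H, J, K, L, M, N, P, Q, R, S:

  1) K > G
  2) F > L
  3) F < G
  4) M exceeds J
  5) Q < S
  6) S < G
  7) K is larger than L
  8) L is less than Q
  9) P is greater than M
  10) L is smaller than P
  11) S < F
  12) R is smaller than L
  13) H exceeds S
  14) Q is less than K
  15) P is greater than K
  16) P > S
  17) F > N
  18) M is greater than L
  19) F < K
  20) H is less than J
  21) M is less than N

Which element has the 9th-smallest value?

Piecing the relations together gives one ordering: R < L < Q < S < H < J < M < N < F < G < K < P.
Counting 9 from the smallest end gives F.

F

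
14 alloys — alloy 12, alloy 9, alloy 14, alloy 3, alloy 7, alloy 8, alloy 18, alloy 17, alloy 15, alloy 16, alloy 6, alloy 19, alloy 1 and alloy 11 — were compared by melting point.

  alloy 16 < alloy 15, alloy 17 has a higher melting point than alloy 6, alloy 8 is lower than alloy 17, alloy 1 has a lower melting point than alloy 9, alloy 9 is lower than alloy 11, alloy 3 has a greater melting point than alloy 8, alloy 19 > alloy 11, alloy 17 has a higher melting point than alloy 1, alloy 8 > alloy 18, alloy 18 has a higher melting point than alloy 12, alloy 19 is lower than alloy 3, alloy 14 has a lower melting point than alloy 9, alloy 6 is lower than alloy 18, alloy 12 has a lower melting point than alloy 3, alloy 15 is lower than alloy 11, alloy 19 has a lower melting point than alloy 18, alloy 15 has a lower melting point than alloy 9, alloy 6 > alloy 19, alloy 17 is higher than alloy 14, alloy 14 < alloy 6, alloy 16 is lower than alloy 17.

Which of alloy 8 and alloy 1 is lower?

alloy 1 < alloy 9 and alloy 9 < alloy 11 give alloy 1 < alloy 11.
With alloy 11 < alloy 19: alloy 1 < alloy 9 < alloy 11 < alloy 19.
With alloy 19 < alloy 6: alloy 1 < alloy 9 < alloy 11 < alloy 19 < alloy 6.
Then alloy 6 < alloy 18 extends the chain to alloy 18.
With alloy 18 < alloy 8: alloy 1 < alloy 9 < alloy 11 < alloy 19 < alloy 6 < alloy 18 < alloy 8.
So alloy 1 < alloy 8; alloy 1 is the lower of the two.

alloy 1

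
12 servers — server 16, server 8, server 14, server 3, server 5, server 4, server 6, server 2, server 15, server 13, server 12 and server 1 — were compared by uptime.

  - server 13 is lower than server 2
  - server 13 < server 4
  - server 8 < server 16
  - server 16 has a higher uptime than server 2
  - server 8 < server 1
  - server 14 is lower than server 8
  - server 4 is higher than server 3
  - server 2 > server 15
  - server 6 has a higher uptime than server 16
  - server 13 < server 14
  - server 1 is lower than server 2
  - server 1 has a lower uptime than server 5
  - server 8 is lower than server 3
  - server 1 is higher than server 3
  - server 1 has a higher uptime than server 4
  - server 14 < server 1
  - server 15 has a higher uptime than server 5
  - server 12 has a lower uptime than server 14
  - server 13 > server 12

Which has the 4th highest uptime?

Chaining the given pairs: server 12 < server 13 < server 14 < server 8 < server 3 < server 4 < server 1 < server 5 < server 15 < server 2 < server 16 < server 6.
The 4th largest is server 15.

server 15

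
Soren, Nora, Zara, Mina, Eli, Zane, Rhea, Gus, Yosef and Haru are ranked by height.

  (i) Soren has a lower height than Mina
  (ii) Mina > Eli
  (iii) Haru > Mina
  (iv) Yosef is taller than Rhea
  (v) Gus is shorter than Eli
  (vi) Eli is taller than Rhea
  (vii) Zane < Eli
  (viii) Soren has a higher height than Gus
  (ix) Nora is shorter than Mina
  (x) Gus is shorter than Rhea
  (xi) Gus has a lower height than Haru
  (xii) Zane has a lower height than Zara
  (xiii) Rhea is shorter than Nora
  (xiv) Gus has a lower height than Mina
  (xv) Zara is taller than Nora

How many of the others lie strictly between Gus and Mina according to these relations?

The relations place Gus below Mina. An element lies strictly between them when it is forced above Gus and also forced below Mina.
Above Gus: {Rhea, Nora, Eli, Soren, Yosef, Haru, Zara}. Below Mina: {Rhea, Nora, Zane, Eli, Soren}.
Intersection: {Rhea, Nora, Eli, Soren} — 4.

4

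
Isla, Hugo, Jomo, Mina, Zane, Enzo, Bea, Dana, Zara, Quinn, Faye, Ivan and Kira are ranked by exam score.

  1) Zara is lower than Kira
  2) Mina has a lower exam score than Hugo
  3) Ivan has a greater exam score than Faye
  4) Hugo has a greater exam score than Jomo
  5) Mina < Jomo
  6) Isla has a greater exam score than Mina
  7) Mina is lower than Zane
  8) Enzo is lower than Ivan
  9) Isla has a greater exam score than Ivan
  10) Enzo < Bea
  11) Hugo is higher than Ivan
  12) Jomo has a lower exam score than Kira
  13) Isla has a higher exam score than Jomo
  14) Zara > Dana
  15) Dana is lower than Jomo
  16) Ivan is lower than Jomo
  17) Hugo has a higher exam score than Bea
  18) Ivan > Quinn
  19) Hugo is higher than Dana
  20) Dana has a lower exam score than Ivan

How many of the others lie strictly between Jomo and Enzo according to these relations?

The relations place Enzo below Jomo. An element lies strictly between them when it is forced above Enzo and also forced below Jomo.
Above Enzo: {Ivan, Bea, Hugo, Kira, Isla}. Below Jomo: {Mina, Dana, Quinn, Faye, Ivan}.
Intersection: {Ivan} — 1.

1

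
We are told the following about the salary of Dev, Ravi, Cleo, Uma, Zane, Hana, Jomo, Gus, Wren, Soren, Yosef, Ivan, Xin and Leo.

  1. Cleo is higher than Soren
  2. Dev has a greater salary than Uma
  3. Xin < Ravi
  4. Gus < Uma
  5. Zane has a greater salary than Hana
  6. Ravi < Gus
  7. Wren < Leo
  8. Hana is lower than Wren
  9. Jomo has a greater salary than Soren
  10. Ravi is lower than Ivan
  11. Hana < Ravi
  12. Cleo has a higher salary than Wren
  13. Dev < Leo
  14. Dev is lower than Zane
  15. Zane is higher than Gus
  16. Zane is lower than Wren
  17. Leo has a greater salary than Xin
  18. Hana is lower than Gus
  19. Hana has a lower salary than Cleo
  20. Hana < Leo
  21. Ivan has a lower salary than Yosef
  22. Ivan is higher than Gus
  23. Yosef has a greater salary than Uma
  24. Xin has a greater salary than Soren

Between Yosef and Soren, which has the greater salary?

Yosef

Link the given pairs in sequence: Soren < Xin; Xin < Ravi; Ravi < Gus; Gus < Uma; Uma < Yosef.
Together: Soren < Xin < Ravi < Gus < Uma < Yosef.
So Soren < Yosef; Yosef is the higher of the two.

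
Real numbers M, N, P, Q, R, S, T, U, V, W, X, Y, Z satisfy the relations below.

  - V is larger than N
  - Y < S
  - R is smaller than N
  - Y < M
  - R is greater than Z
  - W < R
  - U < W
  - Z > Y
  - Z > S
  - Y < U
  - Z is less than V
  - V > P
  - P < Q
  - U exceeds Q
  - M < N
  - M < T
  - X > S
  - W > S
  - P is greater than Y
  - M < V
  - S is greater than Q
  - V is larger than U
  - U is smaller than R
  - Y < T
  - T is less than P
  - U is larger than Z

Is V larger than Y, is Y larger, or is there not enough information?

Following the relations from Y: Y < M < T < P < Q < S < Z < U < W < R < N < V.
So V is larger.

V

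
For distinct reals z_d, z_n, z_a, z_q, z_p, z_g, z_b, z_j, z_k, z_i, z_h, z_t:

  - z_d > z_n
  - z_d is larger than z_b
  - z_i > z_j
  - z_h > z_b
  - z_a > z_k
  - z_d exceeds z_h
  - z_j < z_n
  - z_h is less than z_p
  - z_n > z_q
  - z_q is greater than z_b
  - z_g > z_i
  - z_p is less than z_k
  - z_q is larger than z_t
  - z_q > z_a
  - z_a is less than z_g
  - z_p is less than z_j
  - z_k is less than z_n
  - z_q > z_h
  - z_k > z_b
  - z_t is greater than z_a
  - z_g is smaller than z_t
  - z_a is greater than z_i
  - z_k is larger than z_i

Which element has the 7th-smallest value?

The consecutive relations fix a unique order: z_b < z_h < z_p < z_j < z_i < z_k < z_a < z_g < z_t < z_q < z_n < z_d.
The 7th smallest is z_a.

z_a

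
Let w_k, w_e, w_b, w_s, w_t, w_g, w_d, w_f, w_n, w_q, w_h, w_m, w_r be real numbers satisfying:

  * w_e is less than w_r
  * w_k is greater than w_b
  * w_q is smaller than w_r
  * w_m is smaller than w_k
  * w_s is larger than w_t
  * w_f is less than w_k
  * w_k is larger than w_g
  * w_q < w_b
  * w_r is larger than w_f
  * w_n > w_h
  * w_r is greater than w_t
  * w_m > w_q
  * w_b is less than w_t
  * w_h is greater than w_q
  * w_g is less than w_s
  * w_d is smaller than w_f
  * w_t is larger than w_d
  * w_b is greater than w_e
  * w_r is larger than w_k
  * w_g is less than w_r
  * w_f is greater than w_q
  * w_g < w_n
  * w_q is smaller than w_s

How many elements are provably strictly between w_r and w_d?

3

Chaining upward from w_d reaches: w_f, w_t, w_k, w_s.
Chaining downward from w_r reaches: w_e, w_g, w_q, w_b, w_m, w_f, w_t, w_k.
Strictly between w_d and w_r are those in both lists: w_f, w_t, w_k — 3 elements.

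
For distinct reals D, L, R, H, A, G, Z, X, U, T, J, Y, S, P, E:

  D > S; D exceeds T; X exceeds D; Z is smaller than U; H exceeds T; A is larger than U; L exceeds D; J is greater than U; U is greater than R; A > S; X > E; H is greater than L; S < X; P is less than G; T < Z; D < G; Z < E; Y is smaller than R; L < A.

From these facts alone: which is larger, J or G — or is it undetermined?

Following every chain through G: below G we get P, S, T, D.
J is not reached, and no chain runs the other way from J to G.
So the given relations leave the order of G and J undetermined.

undetermined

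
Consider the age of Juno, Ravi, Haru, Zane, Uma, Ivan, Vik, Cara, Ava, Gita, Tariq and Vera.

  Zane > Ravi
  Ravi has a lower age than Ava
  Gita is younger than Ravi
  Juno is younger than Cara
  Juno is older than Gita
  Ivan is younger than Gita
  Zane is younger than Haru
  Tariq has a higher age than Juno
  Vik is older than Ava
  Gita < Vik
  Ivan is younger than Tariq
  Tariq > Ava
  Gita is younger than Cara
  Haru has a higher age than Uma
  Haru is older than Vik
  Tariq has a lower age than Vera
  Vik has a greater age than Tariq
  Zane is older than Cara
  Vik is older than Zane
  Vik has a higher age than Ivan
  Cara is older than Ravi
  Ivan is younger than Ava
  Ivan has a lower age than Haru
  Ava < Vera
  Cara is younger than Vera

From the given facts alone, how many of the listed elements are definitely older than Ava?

The elements the relations force above Ava are Tariq, Vik, Vera, Haru — no chain reaches any other.
That is 4.

4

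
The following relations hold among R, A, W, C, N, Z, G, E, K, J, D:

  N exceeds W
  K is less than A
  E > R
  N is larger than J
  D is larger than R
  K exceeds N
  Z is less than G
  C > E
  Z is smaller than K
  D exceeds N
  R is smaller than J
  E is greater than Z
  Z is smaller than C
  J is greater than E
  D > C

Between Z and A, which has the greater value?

Link the given pairs in sequence: Z < E; E < J; J < N; N < K; K < A.
Together: Z < E < J < N < K < A.
So Z < A; A is the larger of the two.

A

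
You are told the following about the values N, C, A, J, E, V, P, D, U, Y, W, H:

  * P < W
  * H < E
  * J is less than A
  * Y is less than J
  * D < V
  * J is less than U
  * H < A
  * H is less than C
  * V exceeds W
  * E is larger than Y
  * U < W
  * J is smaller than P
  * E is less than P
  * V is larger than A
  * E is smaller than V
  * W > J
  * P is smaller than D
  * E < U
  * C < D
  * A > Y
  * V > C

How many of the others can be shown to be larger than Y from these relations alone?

From Y the given relations immediately reach J, E, A.
From those, U, P, W, V — 7 in total.
From those, D — 8 in total.
Nothing else is reachable above Y; 8 in all.

8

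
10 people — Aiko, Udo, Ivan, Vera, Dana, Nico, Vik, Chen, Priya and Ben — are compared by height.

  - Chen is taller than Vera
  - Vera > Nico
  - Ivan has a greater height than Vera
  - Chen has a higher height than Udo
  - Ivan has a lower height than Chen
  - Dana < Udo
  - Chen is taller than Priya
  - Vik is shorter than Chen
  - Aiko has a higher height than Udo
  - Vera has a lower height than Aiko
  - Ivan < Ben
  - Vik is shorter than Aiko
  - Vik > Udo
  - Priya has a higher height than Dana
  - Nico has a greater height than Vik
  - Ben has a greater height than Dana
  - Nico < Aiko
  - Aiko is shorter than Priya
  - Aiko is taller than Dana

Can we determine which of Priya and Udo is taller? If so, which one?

Following the relations from Udo: Udo < Vik < Nico < Vera < Aiko < Priya.
So Priya is taller.

Priya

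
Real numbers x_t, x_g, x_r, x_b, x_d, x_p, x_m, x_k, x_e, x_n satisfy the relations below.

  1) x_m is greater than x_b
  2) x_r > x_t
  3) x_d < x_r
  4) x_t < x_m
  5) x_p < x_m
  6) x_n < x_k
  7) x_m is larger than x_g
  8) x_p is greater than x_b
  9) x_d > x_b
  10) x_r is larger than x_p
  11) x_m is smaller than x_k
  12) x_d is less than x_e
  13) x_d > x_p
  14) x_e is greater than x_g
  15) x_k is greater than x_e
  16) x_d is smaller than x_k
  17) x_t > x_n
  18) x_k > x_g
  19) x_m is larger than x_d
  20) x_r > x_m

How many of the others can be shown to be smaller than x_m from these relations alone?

Directly below x_m: x_b, x_g, x_p, x_d, x_t.
One step further: x_n (6 so far).
Nothing else is reachable below x_m; 6 in all.

6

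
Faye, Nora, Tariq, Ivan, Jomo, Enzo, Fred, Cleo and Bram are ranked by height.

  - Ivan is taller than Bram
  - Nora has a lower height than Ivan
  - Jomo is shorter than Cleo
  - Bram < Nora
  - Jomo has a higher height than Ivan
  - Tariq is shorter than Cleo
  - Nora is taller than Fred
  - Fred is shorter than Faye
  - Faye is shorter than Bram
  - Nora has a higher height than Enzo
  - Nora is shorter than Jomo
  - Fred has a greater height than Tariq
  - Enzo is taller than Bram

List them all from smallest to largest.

Tariq < Fred < Faye < Bram < Enzo < Nora < Ivan < Jomo < Cleo

The consecutive links are each given: Tariq < Fred; Fred < Faye; Faye < Bram; Bram < Enzo; Enzo < Nora; Nora < Ivan; Ivan < Jomo; Jomo < Cleo.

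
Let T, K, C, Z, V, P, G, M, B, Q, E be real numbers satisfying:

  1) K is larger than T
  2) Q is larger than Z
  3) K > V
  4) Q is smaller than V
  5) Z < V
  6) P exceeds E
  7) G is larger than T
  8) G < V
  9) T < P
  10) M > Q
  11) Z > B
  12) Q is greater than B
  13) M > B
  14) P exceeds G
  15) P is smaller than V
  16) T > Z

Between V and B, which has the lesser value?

Chaining the given relations: B < Z < T < G < P < V.
So B < V; B is the smaller of the two.

B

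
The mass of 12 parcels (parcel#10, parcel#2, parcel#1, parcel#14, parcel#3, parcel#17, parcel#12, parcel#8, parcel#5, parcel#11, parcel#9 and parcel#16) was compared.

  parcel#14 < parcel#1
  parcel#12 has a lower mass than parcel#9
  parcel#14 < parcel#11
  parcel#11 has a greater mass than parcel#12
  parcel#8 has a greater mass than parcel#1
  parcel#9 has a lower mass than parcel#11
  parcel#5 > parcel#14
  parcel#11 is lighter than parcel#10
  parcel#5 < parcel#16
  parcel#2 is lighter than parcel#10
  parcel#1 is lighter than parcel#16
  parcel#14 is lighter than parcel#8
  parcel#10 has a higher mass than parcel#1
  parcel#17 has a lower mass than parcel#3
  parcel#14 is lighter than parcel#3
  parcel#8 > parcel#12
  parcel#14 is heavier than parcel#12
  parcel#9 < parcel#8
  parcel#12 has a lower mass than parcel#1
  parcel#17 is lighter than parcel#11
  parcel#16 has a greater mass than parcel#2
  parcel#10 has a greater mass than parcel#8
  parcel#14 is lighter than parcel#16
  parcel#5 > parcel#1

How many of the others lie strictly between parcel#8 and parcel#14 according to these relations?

The relations place parcel#14 below parcel#8. An element lies strictly between them when it is forced above parcel#14 and also forced below parcel#8.
Above parcel#14: {parcel#1, parcel#5, parcel#11, parcel#3, parcel#16, parcel#10}. Below parcel#8: {parcel#12, parcel#1, parcel#9}.
Intersection: {parcel#1} — 1.

1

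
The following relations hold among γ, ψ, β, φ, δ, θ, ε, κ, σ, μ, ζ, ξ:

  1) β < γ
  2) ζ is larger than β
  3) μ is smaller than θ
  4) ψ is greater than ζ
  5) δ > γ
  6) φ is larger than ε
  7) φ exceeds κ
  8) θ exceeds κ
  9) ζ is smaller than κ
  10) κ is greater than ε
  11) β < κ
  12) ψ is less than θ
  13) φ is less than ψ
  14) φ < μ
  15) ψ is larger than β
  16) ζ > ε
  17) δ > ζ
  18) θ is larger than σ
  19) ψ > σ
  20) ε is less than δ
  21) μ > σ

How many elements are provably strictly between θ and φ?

Chaining upward from φ reaches: μ, ψ.
Chaining downward from θ reaches: ε, β, ζ, κ, σ, μ, ψ.
Strictly between φ and θ are those in both lists: μ, ψ — 2 elements.

2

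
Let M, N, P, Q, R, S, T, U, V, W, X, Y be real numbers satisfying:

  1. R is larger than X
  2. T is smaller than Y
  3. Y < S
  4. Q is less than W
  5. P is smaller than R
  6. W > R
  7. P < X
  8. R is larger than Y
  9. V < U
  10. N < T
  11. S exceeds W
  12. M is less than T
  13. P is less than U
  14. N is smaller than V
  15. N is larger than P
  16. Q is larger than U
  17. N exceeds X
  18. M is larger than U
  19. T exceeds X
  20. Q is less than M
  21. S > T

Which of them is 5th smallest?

U

The consecutive relations fix a unique order: P < X < N < V < U < Q < M < T < Y < R < W < S.
Counting 5 from the smallest end gives U.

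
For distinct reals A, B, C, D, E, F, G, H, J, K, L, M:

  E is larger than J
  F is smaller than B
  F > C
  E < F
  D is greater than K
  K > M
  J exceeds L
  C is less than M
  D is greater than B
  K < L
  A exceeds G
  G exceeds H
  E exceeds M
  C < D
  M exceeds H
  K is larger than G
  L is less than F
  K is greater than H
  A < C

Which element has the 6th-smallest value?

K

The consecutive relations fix a unique order: H < G < A < C < M < K < L < J < E < F < B < D.
Counting 6 from the smallest end gives K.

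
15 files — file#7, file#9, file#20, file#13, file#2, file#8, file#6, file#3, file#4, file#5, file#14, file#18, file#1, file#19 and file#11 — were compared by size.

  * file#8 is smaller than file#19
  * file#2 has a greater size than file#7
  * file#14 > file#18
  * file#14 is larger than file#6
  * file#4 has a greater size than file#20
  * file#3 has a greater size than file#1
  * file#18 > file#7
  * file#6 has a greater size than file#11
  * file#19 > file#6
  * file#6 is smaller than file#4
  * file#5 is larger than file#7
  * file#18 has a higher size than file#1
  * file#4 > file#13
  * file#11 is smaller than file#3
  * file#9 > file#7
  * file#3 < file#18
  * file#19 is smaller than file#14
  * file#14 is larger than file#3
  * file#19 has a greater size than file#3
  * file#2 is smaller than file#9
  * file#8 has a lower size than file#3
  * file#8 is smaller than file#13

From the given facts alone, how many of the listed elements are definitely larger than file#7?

Directly above file#7: file#5, file#2, file#9, file#18.
One step further: file#14 (5 so far).
No other element is forced above file#7 by the given relations, so the count is 5.

5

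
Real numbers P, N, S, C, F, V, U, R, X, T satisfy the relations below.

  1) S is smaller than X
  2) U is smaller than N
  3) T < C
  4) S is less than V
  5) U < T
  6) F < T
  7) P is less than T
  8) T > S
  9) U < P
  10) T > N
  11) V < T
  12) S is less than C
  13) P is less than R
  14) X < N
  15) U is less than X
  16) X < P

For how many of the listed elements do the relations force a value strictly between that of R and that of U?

2

Chaining upward from U reaches: X, N, P, T, C.
Chaining downward from R reaches: S, X, P.
Strictly between U and R are those in both lists: X, P — 2 elements.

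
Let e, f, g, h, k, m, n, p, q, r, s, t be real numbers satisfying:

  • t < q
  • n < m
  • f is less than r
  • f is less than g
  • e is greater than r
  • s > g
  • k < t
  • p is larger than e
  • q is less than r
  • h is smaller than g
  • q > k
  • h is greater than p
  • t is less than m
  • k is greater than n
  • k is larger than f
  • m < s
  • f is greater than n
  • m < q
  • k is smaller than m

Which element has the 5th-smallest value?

m

The consecutive relations fix a unique order: n < f < k < t < m < q < r < e < p < h < g < s.
Counting 5 from the smallest end gives m.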